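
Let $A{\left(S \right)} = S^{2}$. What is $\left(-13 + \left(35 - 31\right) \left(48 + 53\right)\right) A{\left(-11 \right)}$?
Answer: $47311$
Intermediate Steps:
$\left(-13 + \left(35 - 31\right) \left(48 + 53\right)\right) A{\left(-11 \right)} = \left(-13 + \left(35 - 31\right) \left(48 + 53\right)\right) \left(-11\right)^{2} = \left(-13 + 4 \cdot 101\right) 121 = \left(-13 + 404\right) 121 = 391 \cdot 121 = 47311$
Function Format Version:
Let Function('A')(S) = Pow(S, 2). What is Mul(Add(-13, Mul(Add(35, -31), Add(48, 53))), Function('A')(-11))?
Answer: 47311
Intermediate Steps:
Mul(Add(-13, Mul(Add(35, -31), Add(48, 53))), Function('A')(-11)) = Mul(Add(-13, Mul(Add(35, -31), Add(48, 53))), Pow(-11, 2)) = Mul(Add(-13, Mul(4, 101)), 121) = Mul(Add(-13, 404), 121) = Mul(391, 121) = 47311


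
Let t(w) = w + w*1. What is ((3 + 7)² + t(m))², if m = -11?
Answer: 6084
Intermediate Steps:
t(w) = 2*w (t(w) = w + w = 2*w)
((3 + 7)² + t(m))² = ((3 + 7)² + 2*(-11))² = (10² - 22)² = (100 - 22)² = 78² = 6084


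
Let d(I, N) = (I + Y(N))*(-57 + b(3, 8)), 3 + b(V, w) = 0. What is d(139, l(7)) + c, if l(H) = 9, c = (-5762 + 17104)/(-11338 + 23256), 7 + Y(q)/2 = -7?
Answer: -39681269/5959 ≈ -6659.0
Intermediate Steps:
Y(q) = -28 (Y(q) = -14 + 2*(-7) = -14 - 14 = -28)
c = 5671/5959 (c = 11342/11918 = 11342*(1/11918) = 5671/5959 ≈ 0.95167)
b(V, w) = -3 (b(V, w) = -3 + 0 = -3)
d(I, N) = 1680 - 60*I (d(I, N) = (I - 28)*(-57 - 3) = (-28 + I)*(-60) = 1680 - 60*I)
d(139, l(7)) + c = (1680 - 60*139) + 5671/5959 = (1680 - 8340) + 5671/5959 = -6660 + 5671/5959 = -39681269/5959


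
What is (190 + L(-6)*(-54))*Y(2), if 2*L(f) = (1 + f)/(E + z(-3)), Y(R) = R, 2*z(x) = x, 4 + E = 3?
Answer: 272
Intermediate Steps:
E = -1 (E = -4 + 3 = -1)
z(x) = x/2
L(f) = -⅕ - f/5 (L(f) = ((1 + f)/(-1 + (½)*(-3)))/2 = ((1 + f)/(-1 - 3/2))/2 = ((1 + f)/(-5/2))/2 = ((1 + f)*(-⅖))/2 = (-⅖ - 2*f/5)/2 = -⅕ - f/5)
(190 + L(-6)*(-54))*Y(2) = (190 + (-⅕ - ⅕*(-6))*(-54))*2 = (190 + (-⅕ + 6/5)*(-54))*2 = (190 + 1*(-54))*2 = (190 - 54)*2 = 136*2 = 272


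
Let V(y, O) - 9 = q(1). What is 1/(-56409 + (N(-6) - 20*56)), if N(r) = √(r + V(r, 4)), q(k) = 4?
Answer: -57529/3309585834 - √7/3309585834 ≈ -1.7383e-5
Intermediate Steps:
V(y, O) = 13 (V(y, O) = 9 + 4 = 13)
N(r) = √(13 + r) (N(r) = √(r + 13) = √(13 + r))
1/(-56409 + (N(-6) - 20*56)) = 1/(-56409 + (√(13 - 6) - 20*56)) = 1/(-56409 + (√7 - 1120)) = 1/(-56409 + (-1120 + √7)) = 1/(-57529 + √7)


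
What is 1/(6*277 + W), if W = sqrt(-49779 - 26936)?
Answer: 1662/2838959 - I*sqrt(76715)/2838959 ≈ 0.00058543 - 9.7562e-5*I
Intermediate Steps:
W = I*sqrt(76715) (W = sqrt(-76715) = I*sqrt(76715) ≈ 276.97*I)
1/(6*277 + W) = 1/(6*277 + I*sqrt(76715)) = 1/(1662 + I*sqrt(76715))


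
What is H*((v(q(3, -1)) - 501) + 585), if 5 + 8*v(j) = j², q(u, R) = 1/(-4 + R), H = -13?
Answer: -54197/50 ≈ -1083.9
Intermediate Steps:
v(j) = -5/8 + j²/8
H*((v(q(3, -1)) - 501) + 585) = -13*(((-5/8 + (1/(-4 - 1))²/8) - 501) + 585) = -13*(((-5/8 + (1/(-5))²/8) - 501) + 585) = -13*(((-5/8 + (-⅕)²/8) - 501) + 585) = -13*(((-5/8 + (⅛)*(1/25)) - 501) + 585) = -13*(((-5/8 + 1/200) - 501) + 585) = -13*((-31/50 - 501) + 585) = -13*(-25081/50 + 585) = -13*4169/50 = -54197/50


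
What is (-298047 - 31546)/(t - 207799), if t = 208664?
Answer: -329593/865 ≈ -381.03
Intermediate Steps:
(-298047 - 31546)/(t - 207799) = (-298047 - 31546)/(208664 - 207799) = -329593/865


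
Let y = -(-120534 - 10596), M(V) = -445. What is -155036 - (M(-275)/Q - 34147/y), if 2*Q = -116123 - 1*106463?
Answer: -2262568555620019/14593851090 ≈ -1.5504e+5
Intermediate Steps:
Q = -111293 (Q = (-116123 - 1*106463)/2 = (-116123 - 106463)/2 = (1/2)*(-222586) = -111293)
y = 131130 (y = -1*(-131130) = 131130)
-155036 - (M(-275)/Q - 34147/y) = -155036 - (-445/(-111293) - 34147/131130) = -155036 - (-445*(-1/111293) - 34147*1/131130) = -155036 - (445/111293 - 34147/131130) = -155036 - 1*(-3741969221/14593851090) = -155036 + 3741969221/14593851090 = -2262568555620019/14593851090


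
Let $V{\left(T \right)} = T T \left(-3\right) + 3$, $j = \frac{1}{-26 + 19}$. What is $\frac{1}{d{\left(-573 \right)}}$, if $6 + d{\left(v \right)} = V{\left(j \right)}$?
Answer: $- \frac{49}{150} \approx -0.32667$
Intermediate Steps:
$j = - \frac{1}{7}$ ($j = \frac{1}{-7} = - \frac{1}{7} \approx -0.14286$)
$V{\left(T \right)} = 3 - 3 T^{2}$ ($V{\left(T \right)} = T \left(- 3 T\right) + 3 = - 3 T^{2} + 3 = 3 - 3 T^{2}$)
$d{\left(v \right)} = - \frac{150}{49}$ ($d{\left(v \right)} = -6 + \left(3 - 3 \left(- \frac{1}{7}\right)^{2}\right) = -6 + \left(3 - \frac{3}{49}\right) = -6 + \frac{144}{49} = - \frac{150}{49}$)
$\frac{1}{d{\left(-573 \right)}} = \frac{1}{- \frac{150}{49}} = - \frac{49}{150}$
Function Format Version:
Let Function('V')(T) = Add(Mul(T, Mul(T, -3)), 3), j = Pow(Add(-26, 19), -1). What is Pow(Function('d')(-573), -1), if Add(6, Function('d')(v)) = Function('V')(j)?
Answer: Rational(-49, 150) ≈ -0.32667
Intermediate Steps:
j = Rational(-1, 7) (j = Pow(-7, -1) = Rational(-1, 7) ≈ -0.14286)
Function('V')(T) = Add(3, Mul(-3, Pow(T, 2))) (Function('V')(T) = Add(Mul(T, Mul(-3, T)), 3) = Add(Mul(-3, Pow(T, 2)), 3) = Add(3, Mul(-3, Pow(T, 2))))
Function('d')(v) = Rational(-150, 49) (Function('d')(v) = Add(-6, Add(3, Mul(-3, Pow(Rational(-1, 7), 2)))) = Add(-6, Add(3, Mul(-3, Rational(1, 49)))) = Add(-6, Add(3, Rational(-3, 49))) = Add(-6, Rational(144, 49)) = Rational(-150, 49))
Pow(Function('d')(-573), -1) = Pow(Rational(-150, 49), -1) = Rational(-49, 150)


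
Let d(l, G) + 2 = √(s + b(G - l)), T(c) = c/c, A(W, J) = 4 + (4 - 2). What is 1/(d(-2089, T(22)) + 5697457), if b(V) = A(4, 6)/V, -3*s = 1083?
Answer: 5953840475/33921738183868367 - I*√394217890/33921738183868367 ≈ 1.7552e-7 - 5.8532e-13*I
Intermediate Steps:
s = -361 (s = -⅓*1083 = -361)
A(W, J) = 6 (A(W, J) = 4 + 2 = 6)
T(c) = 1
b(V) = 6/V
d(l, G) = -2 + √(-361 + 6/(G - l))
1/(d(-2089, T(22)) + 5697457) = 1/((-2 + √((6 - 361*1 + 361*(-2089))/(1 - 1*(-2089)))) + 5697457) = 1/((-2 + √((6 - 361 - 754129)/(1 + 2089))) + 5697457) = 1/((-2 + √(-754484/2090)) + 5697457) = 1/((-2 + √((1/2090)*(-754484))) + 5697457) = 1/((-2 + √(-377242/1045)) + 5697457) = 1/((-2 + I*√394217890/1045) + 5697457) = 1/(5697455 + I*√394217890/1045)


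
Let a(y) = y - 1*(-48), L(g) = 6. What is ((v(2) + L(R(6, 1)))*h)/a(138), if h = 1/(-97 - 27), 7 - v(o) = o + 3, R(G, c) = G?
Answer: -1/2883 ≈ -0.00034686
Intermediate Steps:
v(o) = 4 - o (v(o) = 7 - (o + 3) = 7 - (3 + o) = 7 + (-3 - o) = 4 - o)
a(y) = 48 + y (a(y) = y + 48 = 48 + y)
h = -1/124 (h = 1/(-124) = -1/124 ≈ -0.0080645)
((v(2) + L(R(6, 1)))*h)/a(138) = (((4 - 1*2) + 6)*(-1/124))/(48 + 138) = (((4 - 2) + 6)*(-1/124))/186 = ((2 + 6)*(-1/124))*(1/186) = (8*(-1/124))*(1/186) = -2/31*1/186 = -1/2883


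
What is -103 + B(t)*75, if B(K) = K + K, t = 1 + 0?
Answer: 47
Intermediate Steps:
t = 1
B(K) = 2*K
-103 + B(t)*75 = -103 + (2*1)*75 = -103 + 2*75 = -103 + 150 = 47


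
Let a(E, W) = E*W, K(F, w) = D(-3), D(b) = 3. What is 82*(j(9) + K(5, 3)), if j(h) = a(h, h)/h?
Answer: 984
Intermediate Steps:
K(F, w) = 3
j(h) = h (j(h) = (h*h)/h = h**2/h = h)
82*(j(9) + K(5, 3)) = 82*(9 + 3) = 82*12 = 984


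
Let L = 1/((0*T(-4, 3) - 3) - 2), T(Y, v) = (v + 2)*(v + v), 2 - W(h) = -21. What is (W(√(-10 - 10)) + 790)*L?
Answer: -813/5 ≈ -162.60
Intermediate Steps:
W(h) = 23 (W(h) = 2 - 1*(-21) = 2 + 21 = 23)
T(Y, v) = 2*v*(2 + v) (T(Y, v) = (2 + v)*(2*v) = 2*v*(2 + v))
L = -⅕ (L = 1/((0*(2*3*(2 + 3)) - 3) - 2) = 1/((0*(2*3*5) - 3) - 2) = 1/((0*30 - 3) - 2) = 1/((0 - 3) - 2) = 1/(-3 - 2) = 1/(-5) = -⅕ ≈ -0.20000)
(W(√(-10 - 10)) + 790)*L = (23 + 790)*(-⅕) = 813*(-⅕) = -813/5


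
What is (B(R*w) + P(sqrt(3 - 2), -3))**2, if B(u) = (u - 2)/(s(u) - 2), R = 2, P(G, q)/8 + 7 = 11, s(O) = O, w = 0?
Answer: 1089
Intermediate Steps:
P(G, q) = 32 (P(G, q) = -56 + 8*11 = -56 + 88 = 32)
B(u) = 1 (B(u) = (u - 2)/(u - 2) = (-2 + u)/(-2 + u) = 1)
(B(R*w) + P(sqrt(3 - 2), -3))**2 = (1 + 32)**2 = 33**2 = 1089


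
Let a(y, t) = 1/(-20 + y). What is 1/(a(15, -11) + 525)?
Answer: 5/2624 ≈ 0.0019055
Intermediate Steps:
1/(a(15, -11) + 525) = 1/(1/(-20 + 15) + 525) = 1/(1/(-5) + 525) = 1/(-⅕ + 525) = 1/(2624/5) = 5/2624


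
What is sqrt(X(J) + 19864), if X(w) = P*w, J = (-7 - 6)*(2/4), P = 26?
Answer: sqrt(19695) ≈ 140.34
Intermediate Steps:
J = -13/2 (J = -26/4 = -13*1/2 = -13/2 ≈ -6.5000)
X(w) = 26*w
sqrt(X(J) + 19864) = sqrt(26*(-13/2) + 19864) = sqrt(-169 + 19864) = sqrt(19695)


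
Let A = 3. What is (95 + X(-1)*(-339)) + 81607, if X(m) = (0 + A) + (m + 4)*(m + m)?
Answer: 82719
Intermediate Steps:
X(m) = 3 + 2*m*(4 + m) (X(m) = (0 + 3) + (m + 4)*(m + m) = 3 + (4 + m)*(2*m) = 3 + 2*m*(4 + m))
(95 + X(-1)*(-339)) + 81607 = (95 + (3 + 2*(-1)**2 + 8*(-1))*(-339)) + 81607 = (95 + (3 + 2*1 - 8)*(-339)) + 81607 = (95 + (3 + 2 - 8)*(-339)) + 81607 = (95 - 3*(-339)) + 81607 = (95 + 1017) + 81607 = 1112 + 81607 = 82719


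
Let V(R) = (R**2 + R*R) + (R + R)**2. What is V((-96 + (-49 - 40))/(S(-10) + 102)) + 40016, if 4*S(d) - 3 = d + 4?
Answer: 87558800/2187 ≈ 40036.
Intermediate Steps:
S(d) = 7/4 + d/4 (S(d) = 3/4 + (d + 4)/4 = 3/4 + (4 + d)/4 = 3/4 + (1 + d/4) = 7/4 + d/4)
V(R) = 6*R**2 (V(R) = (R**2 + R**2) + (2*R)**2 = 2*R**2 + 4*R**2 = 6*R**2)
V((-96 + (-49 - 40))/(S(-10) + 102)) + 40016 = 6*((-96 + (-49 - 40))/((7/4 + (1/4)*(-10)) + 102))**2 + 40016 = 6*((-96 - 89)/((7/4 - 5/2) + 102))**2 + 40016 = 6*(-185/(-3/4 + 102))**2 + 40016 = 6*(-185/405/4)**2 + 40016 = 6*(-185*4/405)**2 + 40016 = 6*(-148/81)**2 + 40016 = 6*(21904/6561) + 40016 = 43808/2187 + 40016 = 87558800/2187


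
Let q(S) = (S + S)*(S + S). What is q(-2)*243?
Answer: 3888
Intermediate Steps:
q(S) = 4*S² (q(S) = (2*S)*(2*S) = 4*S²)
q(-2)*243 = (4*(-2)²)*243 = (4*4)*243 = 16*243 = 3888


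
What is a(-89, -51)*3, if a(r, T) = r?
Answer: -267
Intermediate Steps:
a(-89, -51)*3 = -89*3 = -267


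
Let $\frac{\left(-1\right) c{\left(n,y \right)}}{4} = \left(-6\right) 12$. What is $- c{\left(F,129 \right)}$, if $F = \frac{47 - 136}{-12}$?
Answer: $-288$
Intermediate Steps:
$F = \frac{89}{12}$ ($F = \left(47 - 136\right) \left(- \frac{1}{12}\right) = \left(-89\right) \left(- \frac{1}{12}\right) = \frac{89}{12} \approx 7.4167$)
$c{\left(n,y \right)} = 288$ ($c{\left(n,y \right)} = - 4 \left(\left(-6\right) 12\right) = \left(-4\right) \left(-72\right) = 288$)
$- c{\left(F,129 \right)} = \left(-1\right) 288 = -288$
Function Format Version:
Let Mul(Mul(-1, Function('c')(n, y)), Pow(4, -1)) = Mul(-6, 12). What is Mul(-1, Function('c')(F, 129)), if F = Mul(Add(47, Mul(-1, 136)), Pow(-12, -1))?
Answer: -288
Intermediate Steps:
F = Rational(89, 12) (F = Mul(Add(47, -136), Rational(-1, 12)) = Mul(-89, Rational(-1, 12)) = Rational(89, 12) ≈ 7.4167)
Function('c')(n, y) = 288 (Function('c')(n, y) = Mul(-4, Mul(-6, 12)) = Mul(-4, -72) = 288)
Mul(-1, Function('c')(F, 129)) = Mul(-1, 288) = -288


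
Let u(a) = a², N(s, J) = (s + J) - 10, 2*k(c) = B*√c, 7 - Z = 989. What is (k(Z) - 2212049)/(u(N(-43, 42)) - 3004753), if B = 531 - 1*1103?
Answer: 2212049/3004632 + 143*I*√982/1502316 ≈ 0.73621 + 0.0029828*I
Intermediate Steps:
B = -572 (B = 531 - 1103 = -572)
Z = -982 (Z = 7 - 1*989 = 7 - 989 = -982)
k(c) = -286*√c (k(c) = (-572*√c)/2 = -286*√c)
N(s, J) = -10 + J + s (N(s, J) = (J + s) - 10 = -10 + J + s)
(k(Z) - 2212049)/(u(N(-43, 42)) - 3004753) = (-286*I*√982 - 2212049)/((-10 + 42 - 43)² - 3004753) = (-286*I*√982 - 2212049)/((-11)² - 3004753) = (-286*I*√982 - 2212049)/(121 - 3004753) = (-2212049 - 286*I*√982)/(-3004632) = (-2212049 - 286*I*√982)*(-1/3004632) = 2212049/3004632 + 143*I*√982/1502316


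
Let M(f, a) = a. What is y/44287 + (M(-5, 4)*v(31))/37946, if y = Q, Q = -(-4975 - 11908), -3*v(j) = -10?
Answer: 961849217/2520771753 ≈ 0.38157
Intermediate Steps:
v(j) = 10/3 (v(j) = -⅓*(-10) = 10/3)
Q = 16883 (Q = -1*(-16883) = 16883)
y = 16883
y/44287 + (M(-5, 4)*v(31))/37946 = 16883/44287 + (4*(10/3))/37946 = 16883*(1/44287) + (40/3)*(1/37946) = 16883/44287 + 20/56919 = 961849217/2520771753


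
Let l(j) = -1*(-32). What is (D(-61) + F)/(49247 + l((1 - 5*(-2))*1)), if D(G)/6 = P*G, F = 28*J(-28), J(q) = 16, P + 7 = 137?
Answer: -47132/49279 ≈ -0.95643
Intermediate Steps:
P = 130 (P = -7 + 137 = 130)
l(j) = 32
F = 448 (F = 28*16 = 448)
D(G) = 780*G (D(G) = 6*(130*G) = 780*G)
(D(-61) + F)/(49247 + l((1 - 5*(-2))*1)) = (780*(-61) + 448)/(49247 + 32) = (-47580 + 448)/49279 = -47132*1/49279 = -47132/49279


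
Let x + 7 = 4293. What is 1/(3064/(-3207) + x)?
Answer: 3207/13742138 ≈ 0.00023337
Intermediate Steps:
x = 4286 (x = -7 + 4293 = 4286)
1/(3064/(-3207) + x) = 1/(3064/(-3207) + 4286) = 1/(3064*(-1/3207) + 4286) = 1/(-3064/3207 + 4286) = 1/(13742138/3207) = 3207/13742138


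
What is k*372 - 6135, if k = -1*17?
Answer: -12459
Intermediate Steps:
k = -17
k*372 - 6135 = -17*372 - 6135 = -6324 - 6135 = -12459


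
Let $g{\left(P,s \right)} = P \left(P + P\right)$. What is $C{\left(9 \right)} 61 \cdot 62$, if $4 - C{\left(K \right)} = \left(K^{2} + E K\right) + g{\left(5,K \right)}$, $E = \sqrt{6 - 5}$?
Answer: $-514352$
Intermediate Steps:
$g{\left(P,s \right)} = 2 P^{2}$ ($g{\left(P,s \right)} = P 2 P = 2 P^{2}$)
$E = 1$ ($E = \sqrt{1} = 1$)
$C{\left(K \right)} = -46 - K - K^{2}$ ($C{\left(K \right)} = 4 - \left(\left(K^{2} + 1 K\right) + 2 \cdot 5^{2}\right) = 4 - \left(\left(K^{2} + K\right) + 2 \cdot 25\right) = 4 - \left(\left(K + K^{2}\right) + 50\right) = 4 - \left(50 + K + K^{2}\right) = -46 - K - K^{2}$)
$C{\left(9 \right)} 61 \cdot 62 = \left(-46 - 9 - 9^{2}\right) 61 \cdot 62 = \left(-46 - 9 - 81\right) 61 \cdot 62 = \left(-136\right) 61 \cdot 62 = \left(-8296\right) 62 = -514352$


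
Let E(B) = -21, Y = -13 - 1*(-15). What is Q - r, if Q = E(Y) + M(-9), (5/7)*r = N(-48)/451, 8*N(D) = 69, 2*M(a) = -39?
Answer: -731103/18040 ≈ -40.527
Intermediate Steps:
M(a) = -39/2 (M(a) = (½)*(-39) = -39/2)
Y = 2 (Y = -13 + 15 = 2)
N(D) = 69/8 (N(D) = (⅛)*69 = 69/8)
r = 483/18040 (r = 7*((69/8)/451)/5 = 7*((69/8)*(1/451))/5 = (7/5)*(69/3608) = 483/18040 ≈ 0.026774)
Q = -81/2 (Q = -21 - 39/2 = -81/2 ≈ -40.500)
Q - r = -81/2 - 1*483/18040 = -81/2 - 483/18040 = -731103/18040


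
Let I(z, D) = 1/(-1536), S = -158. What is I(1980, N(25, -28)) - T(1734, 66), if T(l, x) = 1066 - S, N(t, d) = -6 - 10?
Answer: -1880065/1536 ≈ -1224.0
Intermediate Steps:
N(t, d) = -16
T(l, x) = 1224 (T(l, x) = 1066 - 1*(-158) = 1066 + 158 = 1224)
I(z, D) = -1/1536
I(1980, N(25, -28)) - T(1734, 66) = -1/1536 - 1*1224 = -1/1536 - 1224 = -1880065/1536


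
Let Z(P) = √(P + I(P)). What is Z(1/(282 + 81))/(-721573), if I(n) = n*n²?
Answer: -√395310/8643722967 ≈ -7.2739e-8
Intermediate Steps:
I(n) = n³
Z(P) = √(P + P³)
Z(1/(282 + 81))/(-721573) = √(1/(282 + 81) + (1/(282 + 81))³)/(-721573) = √(1/363 + (1/363)³)*(-1/721573) = √(1/363 + 1/47832147)*(-1/721573) = √(131770/47832147)*(-1/721573) = (√395310/11979)*(-1/721573) = -√395310/8643722967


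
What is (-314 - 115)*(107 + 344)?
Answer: -193479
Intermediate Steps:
(-314 - 115)*(107 + 344) = -429*451 = -193479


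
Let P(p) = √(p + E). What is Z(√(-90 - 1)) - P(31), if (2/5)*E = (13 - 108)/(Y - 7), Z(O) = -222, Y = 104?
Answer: -222 - √1074566/194 ≈ -227.34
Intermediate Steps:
E = -475/194 (E = 5*((13 - 108)/(104 - 7))/2 = 5*(-95/97)/2 = 5*(-95*1/97)/2 = (5/2)*(-95/97) = -475/194 ≈ -2.4485)
P(p) = √(-475/194 + p) (P(p) = √(p - 475/194) = √(-475/194 + p))
Z(√(-90 - 1)) - P(31) = -222 - √(-92150 + 37636*31)/194 = -222 - √(-92150 + 1166716)/194 = -222 - √1074566/194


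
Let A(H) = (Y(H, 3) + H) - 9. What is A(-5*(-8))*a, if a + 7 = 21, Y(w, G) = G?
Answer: 476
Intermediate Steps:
a = 14 (a = -7 + 21 = 14)
A(H) = -6 + H (A(H) = (3 + H) - 9 = -6 + H)
A(-5*(-8))*a = (-6 - 5*(-8))*14 = (-6 + 40)*14 = 34*14 = 476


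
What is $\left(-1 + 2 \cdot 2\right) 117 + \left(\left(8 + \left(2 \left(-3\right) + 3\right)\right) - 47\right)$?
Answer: $309$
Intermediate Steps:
$\left(-1 + 2 \cdot 2\right) 117 + \left(\left(8 + \left(2 \left(-3\right) + 3\right)\right) - 47\right) = \left(-1 + 4\right) 117 + \left(\left(8 + \left(-6 + 3\right)\right) - 47\right) = 3 \cdot 117 + \left(\left(8 - 3\right) - 47\right) = 351 + \left(5 - 47\right) = 351 - 42 = 309$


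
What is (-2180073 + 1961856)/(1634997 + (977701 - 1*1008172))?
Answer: -72739/534842 ≈ -0.13600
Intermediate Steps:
(-2180073 + 1961856)/(1634997 + (977701 - 1*1008172)) = -218217/(1634997 + (977701 - 1008172)) = -218217/(1634997 - 30471) = -218217/1604526 = -218217*1/1604526 = -72739/534842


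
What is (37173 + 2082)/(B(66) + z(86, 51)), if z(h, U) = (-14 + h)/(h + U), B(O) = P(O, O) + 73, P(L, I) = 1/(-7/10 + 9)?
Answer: 148789535/279143 ≈ 533.02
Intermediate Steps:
P(L, I) = 10/83 (P(L, I) = 1/(-7*⅒ + 9) = 1/(-7/10 + 9) = 1/(83/10) = 10/83)
B(O) = 6069/83 (B(O) = 10/83 + 73 = 6069/83)
z(h, U) = (-14 + h)/(U + h)
(37173 + 2082)/(B(66) + z(86, 51)) = (37173 + 2082)/(6069/83 + (-14 + 86)/(51 + 86)) = 39255/(6069/83 + 72/137) = 39255/(837429/11371) = 39255*(11371/837429) = 148789535/279143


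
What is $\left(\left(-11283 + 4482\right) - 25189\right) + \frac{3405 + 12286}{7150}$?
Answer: $- \frac{17593293}{550} \approx -31988.0$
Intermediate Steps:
$\left(\left(-11283 + 4482\right) - 25189\right) + \frac{3405 + 12286}{7150} = \left(-6801 - 25189\right) + 15691 \cdot \frac{1}{7150} = -31990 + \frac{1207}{550} = - \frac{17593293}{550}$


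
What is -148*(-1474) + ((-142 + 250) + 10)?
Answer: 218270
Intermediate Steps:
-148*(-1474) + ((-142 + 250) + 10) = 218152 + (108 + 10) = 218152 + 118 = 218270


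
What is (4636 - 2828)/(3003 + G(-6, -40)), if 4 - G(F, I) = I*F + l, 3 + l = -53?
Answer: 1808/2823 ≈ 0.64045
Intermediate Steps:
l = -56 (l = -3 - 53 = -56)
G(F, I) = 60 - F*I (G(F, I) = 4 - (I*F - 56) = 4 - (F*I - 56) = 4 - (-56 + F*I) = 4 + (56 - F*I) = 60 - F*I)
(4636 - 2828)/(3003 + G(-6, -40)) = (4636 - 2828)/(3003 + (60 - 1*(-6)*(-40))) = 1808/(3003 + (60 - 240)) = 1808/(3003 - 180) = 1808/2823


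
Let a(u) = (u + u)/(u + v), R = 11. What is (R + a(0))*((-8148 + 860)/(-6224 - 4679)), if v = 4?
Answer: 80168/10903 ≈ 7.3528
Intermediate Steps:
a(u) = 2*u/(4 + u) (a(u) = (u + u)/(u + 4) = (2*u)/(4 + u) = 2*u/(4 + u))
(R + a(0))*((-8148 + 860)/(-6224 - 4679)) = (11 + 2*0/(4 + 0))*((-8148 + 860)/(-6224 - 4679)) = (11 + 2*0/4)*(-7288/(-10903)) = (11 + 2*0*(1/4))*(-7288*(-1/10903)) = (11 + 0)*(7288/10903) = 11*(7288/10903) = 80168/10903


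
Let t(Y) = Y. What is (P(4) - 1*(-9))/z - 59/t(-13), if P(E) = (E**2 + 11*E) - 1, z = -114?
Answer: 2921/741 ≈ 3.9420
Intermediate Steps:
P(E) = -1 + E**2 + 11*E
(P(4) - 1*(-9))/z - 59/t(-13) = ((-1 + 4**2 + 11*4) - 1*(-9))/(-114) - 59/(-13) = ((-1 + 16 + 44) + 9)*(-1/114) - 59*(-1/13) = (59 + 9)*(-1/114) + 59/13 = 68*(-1/114) + 59/13 = -34/57 + 59/13 = 2921/741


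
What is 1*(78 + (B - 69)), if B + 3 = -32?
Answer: -26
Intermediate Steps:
B = -35 (B = -3 - 32 = -35)
1*(78 + (B - 69)) = 1*(78 + (-35 - 69)) = 1*(78 - 104) = 1*(-26) = -26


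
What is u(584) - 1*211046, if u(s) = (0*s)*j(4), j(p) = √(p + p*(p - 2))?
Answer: -211046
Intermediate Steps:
j(p) = √(p + p*(-2 + p))
u(s) = 0 (u(s) = (0*s)*√(4*(-1 + 4)) = 0*√(4*3) = 0*√12 = 0*(2*√3) = 0)
u(584) - 1*211046 = 0 - 1*211046 = 0 - 211046 = -211046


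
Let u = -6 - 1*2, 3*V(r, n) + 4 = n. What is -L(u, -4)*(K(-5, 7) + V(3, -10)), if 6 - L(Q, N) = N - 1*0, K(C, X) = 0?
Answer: 140/3 ≈ 46.667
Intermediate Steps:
V(r, n) = -4/3 + n/3
u = -8 (u = -6 - 2 = -8)
L(Q, N) = 6 - N (L(Q, N) = 6 - (N - 1*0) = 6 - (N + 0) = 6 - N)
-L(u, -4)*(K(-5, 7) + V(3, -10)) = -(6 - 1*(-4))*(0 + (-4/3 + (1/3)*(-10))) = -(6 + 4)*(0 + (-4/3 - 10/3)) = -10*(0 - 14/3) = -10*(-14)/3 = -1*(-140/3) = 140/3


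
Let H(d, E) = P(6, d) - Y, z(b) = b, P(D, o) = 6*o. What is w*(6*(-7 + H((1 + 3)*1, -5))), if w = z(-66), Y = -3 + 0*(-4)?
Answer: -7920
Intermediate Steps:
Y = -3 (Y = -3 + 0 = -3)
H(d, E) = 3 + 6*d (H(d, E) = 6*d - 1*(-3) = 6*d + 3 = 3 + 6*d)
w = -66
w*(6*(-7 + H((1 + 3)*1, -5))) = -396*(-7 + (3 + 6*((1 + 3)*1))) = -396*(-7 + (3 + 6*(4*1))) = -396*(-7 + (3 + 6*4)) = -396*(-7 + (3 + 24)) = -396*(-7 + 27) = -396*20 = -66*120 = -7920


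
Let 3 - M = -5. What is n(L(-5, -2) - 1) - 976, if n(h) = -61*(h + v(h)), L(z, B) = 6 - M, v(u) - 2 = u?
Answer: -732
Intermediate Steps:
M = 8 (M = 3 - 1*(-5) = 3 + 5 = 8)
v(u) = 2 + u
L(z, B) = -2 (L(z, B) = 6 - 1*8 = 6 - 8 = -2)
n(h) = -122 - 122*h (n(h) = -61*(h + (2 + h)) = -61*(2 + 2*h) = -122 - 122*h)
n(L(-5, -2) - 1) - 976 = (-122 - 122*(-2 - 1)) - 976 = (-122 - 122*(-3)) - 976 = (-122 + 366) - 976 = 244 - 976 = -732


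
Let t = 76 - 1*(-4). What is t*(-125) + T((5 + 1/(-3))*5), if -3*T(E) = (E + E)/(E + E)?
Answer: -30001/3 ≈ -10000.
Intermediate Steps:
T(E) = -⅓ (T(E) = -(E + E)/(3*(E + E)) = -2*E/(3*(2*E)) = -2*E*1/(2*E)/3 = -⅓*1 = -⅓)
t = 80 (t = 76 + 4 = 80)
t*(-125) + T((5 + 1/(-3))*5) = 80*(-125) - ⅓ = -10000 - ⅓ = -30001/3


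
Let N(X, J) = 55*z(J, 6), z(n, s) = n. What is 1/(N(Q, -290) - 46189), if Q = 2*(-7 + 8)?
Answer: -1/62139 ≈ -1.6093e-5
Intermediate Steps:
Q = 2 (Q = 2*1 = 2)
N(X, J) = 55*J
1/(N(Q, -290) - 46189) = 1/(55*(-290) - 46189) = 1/(-15950 - 46189) = 1/(-62139) = -1/62139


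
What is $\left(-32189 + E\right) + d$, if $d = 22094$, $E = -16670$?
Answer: $-26765$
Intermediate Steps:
$\left(-32189 + E\right) + d = \left(-32189 - 16670\right) + 22094 = -48859 + 22094 = -26765$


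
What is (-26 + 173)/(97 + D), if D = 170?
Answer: 49/89 ≈ 0.55056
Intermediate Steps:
(-26 + 173)/(97 + D) = (-26 + 173)/(97 + 170) = 147/267 = 147*(1/267) = 49/89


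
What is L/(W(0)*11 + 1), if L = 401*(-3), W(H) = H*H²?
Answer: -1203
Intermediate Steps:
W(H) = H³
L = -1203
L/(W(0)*11 + 1) = -1203/(0³*11 + 1) = -1203/(0*11 + 1) = -1203/(0 + 1) = -1203/1 = -1203*1 = -1203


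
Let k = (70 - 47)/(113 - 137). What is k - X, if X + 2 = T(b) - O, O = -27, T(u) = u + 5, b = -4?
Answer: -647/24 ≈ -26.958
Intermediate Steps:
T(u) = 5 + u
X = 26 (X = -2 + ((5 - 4) - 1*(-27)) = -2 + (1 + 27) = -2 + 28 = 26)
k = -23/24 (k = 23/(-24) = 23*(-1/24) = -23/24 ≈ -0.95833)
k - X = -23/24 - 1*26 = -23/24 - 26 = -647/24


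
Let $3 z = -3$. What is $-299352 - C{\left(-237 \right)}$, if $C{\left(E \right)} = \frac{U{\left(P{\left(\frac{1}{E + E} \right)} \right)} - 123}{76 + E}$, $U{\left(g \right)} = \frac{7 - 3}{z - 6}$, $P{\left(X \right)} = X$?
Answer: $- \frac{337370569}{1127} \approx -2.9935 \cdot 10^{5}$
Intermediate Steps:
$z = -1$ ($z = \frac{1}{3} \left(-3\right) = -1$)
$U{\left(g \right)} = - \frac{4}{7}$ ($U{\left(g \right)} = \frac{7 - 3}{-1 - 6} = \frac{4}{-7} = 4 \left(- \frac{1}{7}\right) = - \frac{4}{7}$)
$C{\left(E \right)} = - \frac{865}{7 \left(76 + E\right)}$ ($C{\left(E \right)} = \frac{- \frac{4}{7} - 123}{76 + E} = - \frac{865}{7 \left(76 + E\right)}$)
$-299352 - C{\left(-237 \right)} = -299352 - - \frac{865}{532 + 7 \left(-237\right)} = -299352 - - \frac{865}{532 - 1659} = -299352 - - \frac{865}{-1127} = -299352 - \left(-865\right) \left(- \frac{1}{1127}\right) = -299352 - \frac{865}{1127} = - \frac{337370569}{1127}$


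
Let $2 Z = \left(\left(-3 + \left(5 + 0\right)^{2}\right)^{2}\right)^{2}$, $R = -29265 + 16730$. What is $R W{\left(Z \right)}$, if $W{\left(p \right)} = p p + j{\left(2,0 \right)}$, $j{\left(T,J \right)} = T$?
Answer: $-171967268718510$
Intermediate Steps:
$R = -12535$
$Z = 117128$ ($Z = \frac{\left(\left(-3 + \left(5 + 0\right)^{2}\right)^{2}\right)^{2}}{2} = \frac{\left(\left(-3 + 5^{2}\right)^{2}\right)^{2}}{2} = \frac{\left(\left(-3 + 25\right)^{2}\right)^{2}}{2} = \frac{\left(22^{2}\right)^{2}}{2} = \frac{484^{2}}{2} = \frac{1}{2} \cdot 234256 = 117128$)
$W{\left(p \right)} = 2 + p^{2}$ ($W{\left(p \right)} = p p + 2 = p^{2} + 2 = 2 + p^{2}$)
$R W{\left(Z \right)} = - 12535 \left(2 + 117128^{2}\right) = - 12535 \left(2 + 13718968384\right) = \left(-12535\right) 13718968386 = -171967268718510$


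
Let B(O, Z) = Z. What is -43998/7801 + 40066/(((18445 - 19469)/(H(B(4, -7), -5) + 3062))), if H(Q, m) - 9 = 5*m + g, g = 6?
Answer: -119245313123/998528 ≈ -1.1942e+5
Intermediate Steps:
H(Q, m) = 15 + 5*m (H(Q, m) = 9 + (5*m + 6) = 9 + (6 + 5*m) = 15 + 5*m)
-43998/7801 + 40066/(((18445 - 19469)/(H(B(4, -7), -5) + 3062))) = -43998/7801 + 40066/(((18445 - 19469)/((15 + 5*(-5)) + 3062))) = -43998*1/7801 + 40066/((-1024/((15 - 25) + 3062))) = -43998/7801 + 40066/((-1024/(-10 + 3062))) = -43998/7801 + 40066/((-1024/3052)) = -43998/7801 + 40066/((-1024*1/3052)) = -43998/7801 + 40066/(-256/763) = -43998/7801 + 40066*(-763/256) = -43998/7801 - 15285179/128 = -119245313123/998528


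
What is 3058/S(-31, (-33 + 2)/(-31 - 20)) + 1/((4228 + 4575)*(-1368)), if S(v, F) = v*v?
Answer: 36825976271/11572846344 ≈ 3.1821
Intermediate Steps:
S(v, F) = v²
3058/S(-31, (-33 + 2)/(-31 - 20)) + 1/((4228 + 4575)*(-1368)) = 3058/((-31)²) + 1/((4228 + 4575)*(-1368)) = 3058/961 - 1/1368/8803 = 3058*(1/961) + (1/8803)*(-1/1368) = 3058/961 - 1/12042504 = 36825976271/11572846344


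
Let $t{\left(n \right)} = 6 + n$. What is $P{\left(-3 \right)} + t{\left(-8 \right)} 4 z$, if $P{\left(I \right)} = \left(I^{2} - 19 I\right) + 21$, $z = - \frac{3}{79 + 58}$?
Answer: $\frac{11943}{137} \approx 87.175$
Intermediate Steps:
$z = - \frac{3}{137} \approx -0.021898$
$P{\left(I \right)} = 21 + I^{2} - 19 I$
$P{\left(-3 \right)} + t{\left(-8 \right)} 4 z = \left(21 + \left(-3\right)^{2} - -57\right) + \left(6 - 8\right) 4 \left(- \frac{3}{137}\right) = \left(21 + 9 + 57\right) + \left(-2\right) 4 \left(- \frac{3}{137}\right) = 87 - - \frac{24}{137} = 87 + \frac{24}{137} = \frac{11943}{137}$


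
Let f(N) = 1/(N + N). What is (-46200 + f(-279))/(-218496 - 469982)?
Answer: 25779601/384170724 ≈ 0.067105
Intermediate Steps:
f(N) = 1/(2*N)
(-46200 + f(-279))/(-218496 - 469982) = (-46200 + (½)/(-279))/(-218496 - 469982) = (-46200 + (½)*(-1/279))/(-688478) = (-46200 - 1/558)*(-1/688478) = -25779601/558*(-1/688478) = 25779601/384170724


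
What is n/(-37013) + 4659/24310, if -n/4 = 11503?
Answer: 1290995287/899786030 ≈ 1.4348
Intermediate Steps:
n = -46012 (n = -4*11503 = -46012)
n/(-37013) + 4659/24310 = -46012/(-37013) + 4659/24310 = -46012*(-1/37013) + 4659*(1/24310) = 46012/37013 + 4659/24310 = 1290995287/899786030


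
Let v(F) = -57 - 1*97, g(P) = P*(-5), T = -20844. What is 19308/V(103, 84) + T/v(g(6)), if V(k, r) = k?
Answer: 2560182/7931 ≈ 322.81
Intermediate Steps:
g(P) = -5*P
v(F) = -154 (v(F) = -57 - 97 = -154)
19308/V(103, 84) + T/v(g(6)) = 19308/103 - 20844/(-154) = 19308*(1/103) - 20844*(-1/154) = 19308/103 + 10422/77 = 2560182/7931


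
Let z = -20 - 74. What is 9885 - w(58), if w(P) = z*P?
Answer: 15337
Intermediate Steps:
z = -94
w(P) = -94*P
9885 - w(58) = 9885 - (-94)*58 = 9885 - 1*(-5452) = 9885 + 5452 = 15337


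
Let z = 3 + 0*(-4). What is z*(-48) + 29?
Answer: -115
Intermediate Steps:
z = 3 (z = 3 + 0 = 3)
z*(-48) + 29 = 3*(-48) + 29 = -144 + 29 = -115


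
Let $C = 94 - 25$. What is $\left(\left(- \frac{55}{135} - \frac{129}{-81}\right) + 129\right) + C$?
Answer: $\frac{5378}{27} \approx 199.19$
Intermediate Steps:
$C = 69$ ($C = 94 - 25 = 69$)
$\left(\left(- \frac{55}{135} - \frac{129}{-81}\right) + 129\right) + C = \left(\left(- \frac{55}{135} - \frac{129}{-81}\right) + 129\right) + 69 = \left(\left(\left(-55\right) \frac{1}{135} - - \frac{43}{27}\right) + 129\right) + 69 = \left(\left(- \frac{11}{27} + \frac{43}{27}\right) + 129\right) + 69 = \left(\frac{32}{27} + 129\right) + 69 = \frac{3515}{27} + 69 = \frac{5378}{27}$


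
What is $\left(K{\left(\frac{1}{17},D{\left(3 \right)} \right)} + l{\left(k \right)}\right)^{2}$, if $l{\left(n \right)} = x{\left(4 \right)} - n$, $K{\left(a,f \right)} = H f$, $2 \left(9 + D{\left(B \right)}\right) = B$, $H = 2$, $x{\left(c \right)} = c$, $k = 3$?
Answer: $196$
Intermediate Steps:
$D{\left(B \right)} = -9 + \frac{B}{2}$
$K{\left(a,f \right)} = 2 f$
$l{\left(n \right)} = 4 - n$
$\left(K{\left(\frac{1}{17},D{\left(3 \right)} \right)} + l{\left(k \right)}\right)^{2} = \left(2 \left(-9 + \frac{1}{2} \cdot 3\right) + \left(4 - 3\right)\right)^{2} = \left(2 \left(-9 + \frac{3}{2}\right) + \left(4 - 3\right)\right)^{2} = \left(2 \left(- \frac{15}{2}\right) + 1\right)^{2} = \left(-15 + 1\right)^{2} = \left(-14\right)^{2} = 196$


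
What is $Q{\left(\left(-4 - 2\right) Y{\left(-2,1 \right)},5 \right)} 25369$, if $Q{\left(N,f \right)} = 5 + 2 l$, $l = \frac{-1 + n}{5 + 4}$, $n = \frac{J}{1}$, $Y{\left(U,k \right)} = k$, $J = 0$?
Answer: $\frac{1090867}{9} \approx 1.2121 \cdot 10^{5}$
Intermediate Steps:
$n = 0$ ($n = \frac{0}{1} = 0 \cdot 1 = 0$)
$l = - \frac{1}{9}$ ($l = \frac{-1 + 0}{5 + 4} = - \frac{1}{9} \approx -0.11111$)
$Q{\left(N,f \right)} = \frac{43}{9}$ ($Q{\left(N,f \right)} = 5 + 2 \left(- \frac{1}{9}\right) = 5 - \frac{2}{9} = \frac{43}{9}$)
$Q{\left(\left(-4 - 2\right) Y{\left(-2,1 \right)},5 \right)} 25369 = \frac{43}{9} \cdot 25369 = \frac{1090867}{9}$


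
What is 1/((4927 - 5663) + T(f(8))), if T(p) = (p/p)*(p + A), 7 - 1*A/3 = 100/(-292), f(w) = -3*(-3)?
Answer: -73/51463 ≈ -0.0014185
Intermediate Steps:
f(w) = 9
A = 1608/73 (A = 21 - 300/(-292) = 21 - 300*(-1)/292 = 21 - 3*(-25/73) = 21 + 75/73 = 1608/73 ≈ 22.027)
T(p) = 1608/73 + p (T(p) = (p/p)*(p + 1608/73) = 1*(1608/73 + p) = 1608/73 + p)
1/((4927 - 5663) + T(f(8))) = 1/((4927 - 5663) + (1608/73 + 9)) = 1/(-736 + 2265/73) = 1/(-51463/73) = -73/51463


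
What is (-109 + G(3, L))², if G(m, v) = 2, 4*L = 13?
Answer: 11449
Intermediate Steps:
L = 13/4 (L = (¼)*13 = 13/4 ≈ 3.2500)
(-109 + G(3, L))² = (-109 + 2)² = (-107)² = 11449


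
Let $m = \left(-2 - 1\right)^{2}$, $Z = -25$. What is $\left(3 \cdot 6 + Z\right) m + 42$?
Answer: $-21$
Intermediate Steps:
$m = 9$ ($m = \left(-3\right)^{2} = 9$)
$\left(3 \cdot 6 + Z\right) m + 42 = \left(3 \cdot 6 - 25\right) 9 + 42 = \left(18 - 25\right) 9 + 42 = \left(-7\right) 9 + 42 = -63 + 42 = -21$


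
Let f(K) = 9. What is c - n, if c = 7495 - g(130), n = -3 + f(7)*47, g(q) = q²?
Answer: -9825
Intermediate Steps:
n = 420 (n = -3 + 9*47 = -3 + 423 = 420)
c = -9405 (c = 7495 - 1*130² = 7495 - 1*16900 = 7495 - 16900 = -9405)
c - n = -9405 - 1*420 = -9405 - 420 = -9825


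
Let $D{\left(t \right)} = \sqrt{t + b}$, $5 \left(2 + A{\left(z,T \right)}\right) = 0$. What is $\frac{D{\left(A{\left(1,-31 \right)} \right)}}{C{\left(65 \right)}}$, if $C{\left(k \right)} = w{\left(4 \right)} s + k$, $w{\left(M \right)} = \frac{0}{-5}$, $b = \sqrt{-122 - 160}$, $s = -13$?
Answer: $\frac{\sqrt{-2 + i \sqrt{282}}}{65} \approx 0.042008 + 0.047308 i$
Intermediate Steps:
$b = i \sqrt{282}$ ($b = \sqrt{-282} = i \sqrt{282} \approx 16.793 i$)
$A{\left(z,T \right)} = -2$ ($A{\left(z,T \right)} = -2 + \frac{1}{5} \cdot 0 = -2 + 0 = -2$)
$w{\left(M \right)} = 0$ ($w{\left(M \right)} = 0 \left(- \frac{1}{5}\right) = 0$)
$D{\left(t \right)} = \sqrt{t + i \sqrt{282}}$
$C{\left(k \right)} = k$ ($C{\left(k \right)} = 0 \left(-13\right) + k = 0 + k = k$)
$\frac{D{\left(A{\left(1,-31 \right)} \right)}}{C{\left(65 \right)}} = \frac{\sqrt{-2 + i \sqrt{282}}}{65}$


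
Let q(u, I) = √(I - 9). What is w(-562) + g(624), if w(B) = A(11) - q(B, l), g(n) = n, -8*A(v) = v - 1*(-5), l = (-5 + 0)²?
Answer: 618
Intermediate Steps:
l = 25 (l = (-5)² = 25)
A(v) = -5/8 - v/8 (A(v) = -(v - 1*(-5))/8 = -(v + 5)/8 = -(5 + v)/8 = -5/8 - v/8)
q(u, I) = √(-9 + I)
w(B) = -6 (w(B) = (-5/8 - ⅛*11) - √(-9 + 25) = (-5/8 - 11/8) - √16 = -2 - 1*4 = -2 - 4 = -6)
w(-562) + g(624) = -6 + 624 = 618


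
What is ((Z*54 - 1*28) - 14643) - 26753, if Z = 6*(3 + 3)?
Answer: -39480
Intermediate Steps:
Z = 36 (Z = 6*6 = 36)
((Z*54 - 1*28) - 14643) - 26753 = ((36*54 - 1*28) - 14643) - 26753 = ((1944 - 28) - 14643) - 26753 = (1916 - 14643) - 26753 = -12727 - 26753 = -39480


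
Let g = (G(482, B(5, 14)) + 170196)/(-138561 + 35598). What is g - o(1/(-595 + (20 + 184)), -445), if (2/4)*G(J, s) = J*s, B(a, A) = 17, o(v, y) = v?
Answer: -72851381/40258533 ≈ -1.8096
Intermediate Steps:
G(J, s) = 2*J*s (G(J, s) = 2*(J*s) = 2*J*s)
g = -186584/102963 (g = (2*482*17 + 170196)/(-138561 + 35598) = (16388 + 170196)/(-102963) = 186584*(-1/102963) = -186584/102963 ≈ -1.8121)
g - o(1/(-595 + (20 + 184)), -445) = -186584/102963 - 1/(-595 + (20 + 184)) = -186584/102963 - 1/(-595 + 204) = -186584/102963 - 1/(-391) = -186584/102963 - 1*(-1/391) = -186584/102963 + 1/391 = -72851381/40258533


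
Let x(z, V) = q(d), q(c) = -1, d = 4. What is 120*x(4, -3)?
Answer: -120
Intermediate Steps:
x(z, V) = -1
120*x(4, -3) = 120*(-1) = -120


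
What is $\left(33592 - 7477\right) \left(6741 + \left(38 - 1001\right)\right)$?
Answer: $150892470$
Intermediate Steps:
$\left(33592 - 7477\right) \left(6741 + \left(38 - 1001\right)\right) = 26115 \left(6741 + \left(38 - 1001\right)\right) = 26115 \left(6741 - 963\right) = 26115 \cdot 5778 = 150892470$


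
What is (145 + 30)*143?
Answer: 25025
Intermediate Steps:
(145 + 30)*143 = 175*143 = 25025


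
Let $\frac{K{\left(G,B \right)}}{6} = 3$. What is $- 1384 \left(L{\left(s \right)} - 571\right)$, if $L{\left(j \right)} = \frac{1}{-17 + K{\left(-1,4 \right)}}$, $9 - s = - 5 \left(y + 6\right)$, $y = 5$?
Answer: $788880$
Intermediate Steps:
$K{\left(G,B \right)} = 18$ ($K{\left(G,B \right)} = 6 \cdot 3 = 18$)
$s = 64$ ($s = 9 - - 5 \left(5 + 6\right) = 9 - \left(-5\right) 11 = 9 - -55 = 9 + 55 = 64$)
$L{\left(j \right)} = 1$ ($L{\left(j \right)} = \frac{1}{-17 + 18} = 1^{-1} = 1$)
$- 1384 \left(L{\left(s \right)} - 571\right) = - 1384 \left(1 - 571\right) = \left(-1384\right) \left(-570\right) = 788880$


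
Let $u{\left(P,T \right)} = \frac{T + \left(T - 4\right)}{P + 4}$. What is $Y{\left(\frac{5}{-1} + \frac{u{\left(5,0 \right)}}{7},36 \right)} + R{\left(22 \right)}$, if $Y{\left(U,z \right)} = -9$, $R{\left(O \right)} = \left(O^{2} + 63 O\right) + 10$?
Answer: $1871$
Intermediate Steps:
$u{\left(P,T \right)} = \frac{-4 + 2 T}{4 + P}$ ($u{\left(P,T \right)} = \frac{T + \left(-4 + T\right)}{4 + P} = \frac{-4 + 2 T}{4 + P}$)
$R{\left(O \right)} = 10 + O^{2} + 63 O$
$Y{\left(\frac{5}{-1} + \frac{u{\left(5,0 \right)}}{7},36 \right)} + R{\left(22 \right)} = -9 + \left(10 + 22^{2} + 63 \cdot 22\right) = -9 + \left(10 + 484 + 1386\right) = -9 + 1880 = 1871$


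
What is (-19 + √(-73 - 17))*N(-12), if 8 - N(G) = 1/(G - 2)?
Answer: -2147/14 + 339*I*√10/14 ≈ -153.36 + 76.572*I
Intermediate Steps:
N(G) = 8 - 1/(-2 + G) (N(G) = 8 - 1/(G - 2) = 8 - 1/(-2 + G))
(-19 + √(-73 - 17))*N(-12) = (-19 + √(-73 - 17))*((-17 + 8*(-12))/(-2 - 12)) = (-19 + √(-90))*((-17 - 96)/(-14)) = (-19 + 3*I*√10)*(-1/14*(-113)) = (-19 + 3*I*√10)*(113/14) = -2147/14 + 339*I*√10/14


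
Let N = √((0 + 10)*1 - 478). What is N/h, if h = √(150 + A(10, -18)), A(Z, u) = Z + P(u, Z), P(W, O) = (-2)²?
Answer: 3*I*√533/41 ≈ 1.6893*I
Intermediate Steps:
N = 6*I*√13 (N = √(10*1 - 478) = √(10 - 478) = √(-468) = 6*I*√13 ≈ 21.633*I)
P(W, O) = 4
A(Z, u) = 4 + Z (A(Z, u) = Z + 4 = 4 + Z)
h = 2*√41 (h = √(150 + (4 + 10)) = √(150 + 14) = √164 = 2*√41 ≈ 12.806)
N/h = (6*I*√13)/((2*√41)) = (6*I*√13)*(√41/82) = 3*I*√533/41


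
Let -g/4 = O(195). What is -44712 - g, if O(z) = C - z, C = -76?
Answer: -45796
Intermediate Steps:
O(z) = -76 - z
g = 1084 (g = -4*(-76 - 1*195) = -4*(-76 - 195) = -4*(-271) = 1084)
-44712 - g = -44712 - 1*1084 = -44712 - 1084 = -45796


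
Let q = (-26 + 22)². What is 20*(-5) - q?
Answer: -116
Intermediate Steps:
q = 16 (q = (-4)² = 16)
20*(-5) - q = 20*(-5) - 1*16 = -100 - 16 = -116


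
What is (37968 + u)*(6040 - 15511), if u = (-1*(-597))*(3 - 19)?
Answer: -269127936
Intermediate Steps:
u = -9552 (u = 597*(-16) = -9552)
(37968 + u)*(6040 - 15511) = (37968 - 9552)*(6040 - 15511) = 28416*(-9471) = -269127936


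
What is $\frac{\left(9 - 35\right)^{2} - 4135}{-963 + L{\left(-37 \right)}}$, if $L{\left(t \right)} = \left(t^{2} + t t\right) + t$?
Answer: $- \frac{3459}{1738} \approx -1.9902$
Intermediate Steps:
$L{\left(t \right)} = t + 2 t^{2}$ ($L{\left(t \right)} = \left(t^{2} + t^{2}\right) + t = 2 t^{2} + t = t + 2 t^{2}$)
$\frac{\left(9 - 35\right)^{2} - 4135}{-963 + L{\left(-37 \right)}} = \frac{\left(9 - 35\right)^{2} - 4135}{-963 - 37 \left(1 + 2 \left(-37\right)\right)} = \frac{\left(-26\right)^{2} - 4135}{-963 - 37 \left(1 - 74\right)} = \frac{676 - 4135}{-963 - -2701} = - \frac{3459}{-963 + 2701} = - \frac{3459}{1738}$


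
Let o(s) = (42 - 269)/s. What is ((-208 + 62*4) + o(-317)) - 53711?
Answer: -17013480/317 ≈ -53670.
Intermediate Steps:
o(s) = -227/s
((-208 + 62*4) + o(-317)) - 53711 = ((-208 + 62*4) - 227/(-317)) - 53711 = ((-208 + 248) - 227*(-1/317)) - 53711 = (40 + 227/317) - 53711 = 12907/317 - 53711 = -17013480/317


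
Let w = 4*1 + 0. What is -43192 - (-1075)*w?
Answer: -38892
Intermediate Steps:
w = 4 (w = 4 + 0 = 4)
-43192 - (-1075)*w = -43192 - (-1075)*4 = -43192 - 1*(-4300) = -43192 + 4300 = -38892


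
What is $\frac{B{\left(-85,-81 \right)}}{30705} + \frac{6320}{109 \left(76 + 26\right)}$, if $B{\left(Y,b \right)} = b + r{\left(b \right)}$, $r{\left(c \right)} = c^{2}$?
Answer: $\frac{8870008}{11379273} \approx 0.77949$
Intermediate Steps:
$B{\left(Y,b \right)} = b + b^{2}$
$\frac{B{\left(-85,-81 \right)}}{30705} + \frac{6320}{109 \left(76 + 26\right)} = \frac{\left(-81\right) \left(1 - 81\right)}{30705} + \frac{6320}{109 \left(76 + 26\right)} = \left(-81\right) \left(-80\right) \frac{1}{30705} + \frac{6320}{109 \cdot 102} = 6480 \cdot \frac{1}{30705} + \frac{6320}{11118} = \frac{432}{2047} + 6320 \cdot \frac{1}{11118} = \frac{432}{2047} + \frac{3160}{5559} = \frac{8870008}{11379273}$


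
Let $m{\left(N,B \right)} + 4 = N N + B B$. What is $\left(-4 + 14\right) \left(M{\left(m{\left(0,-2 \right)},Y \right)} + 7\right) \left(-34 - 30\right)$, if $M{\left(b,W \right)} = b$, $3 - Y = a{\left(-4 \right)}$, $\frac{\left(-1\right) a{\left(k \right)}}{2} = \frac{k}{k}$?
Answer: $-4480$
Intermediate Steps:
$m{\left(N,B \right)} = -4 + B^{2} + N^{2}$ ($m{\left(N,B \right)} = -4 + \left(N N + B B\right) = -4 + \left(N^{2} + B^{2}\right) = -4 + \left(B^{2} + N^{2}\right) = -4 + B^{2} + N^{2}$)
$a{\left(k \right)} = -2$ ($a{\left(k \right)} = - 2 \frac{k}{k} = \left(-2\right) 1 = -2$)
$Y = 5$ ($Y = 3 - -2 = 3 + 2 = 5$)
$\left(-4 + 14\right) \left(M{\left(m{\left(0,-2 \right)},Y \right)} + 7\right) \left(-34 - 30\right) = \left(-4 + 14\right) \left(\left(-4 + \left(-2\right)^{2} + 0^{2}\right) + 7\right) \left(-34 - 30\right) = 10 \left(\left(-4 + 4 + 0\right) + 7\right) \left(-64\right) = 10 \left(0 + 7\right) \left(-64\right) = 10 \cdot 7 \left(-64\right) = 70 \left(-64\right) = -4480$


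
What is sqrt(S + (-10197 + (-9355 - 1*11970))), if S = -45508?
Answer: I*sqrt(77030) ≈ 277.54*I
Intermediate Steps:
sqrt(S + (-10197 + (-9355 - 1*11970))) = sqrt(-45508 + (-10197 + (-9355 - 1*11970))) = sqrt(-45508 + (-10197 + (-9355 - 11970))) = sqrt(-45508 + (-10197 - 21325)) = sqrt(-45508 - 31522) = sqrt(-77030) = I*sqrt(77030)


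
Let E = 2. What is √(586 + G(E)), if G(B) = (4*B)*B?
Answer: √602 ≈ 24.536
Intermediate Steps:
G(B) = 4*B²
√(586 + G(E)) = √(586 + 4*2²) = √(586 + 4*4) = √(586 + 16) = √602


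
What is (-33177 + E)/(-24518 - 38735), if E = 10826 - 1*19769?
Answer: 42120/63253 ≈ 0.66590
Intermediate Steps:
E = -8943 (E = 10826 - 19769 = -8943)
(-33177 + E)/(-24518 - 38735) = (-33177 - 8943)/(-24518 - 38735) = -42120/(-63253) = -42120*(-1/63253) = 42120/63253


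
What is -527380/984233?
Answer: -527380/984233 ≈ -0.53583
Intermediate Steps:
-527380/984233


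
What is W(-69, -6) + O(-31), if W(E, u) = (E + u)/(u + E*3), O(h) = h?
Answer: -2176/71 ≈ -30.648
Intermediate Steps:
W(E, u) = (E + u)/(u + 3*E)
W(-69, -6) + O(-31) = (-69 - 6)/(-6 + 3*(-69)) - 31 = -75/(-6 - 207) - 31 = -75/(-213) - 31 = -1/213*(-75) - 31 = 25/71 - 31 = -2176/71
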